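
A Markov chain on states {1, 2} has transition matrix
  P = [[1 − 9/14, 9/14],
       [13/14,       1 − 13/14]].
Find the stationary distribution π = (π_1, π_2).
π_1 = 13/22, π_2 = 9/22

Solve πP = π with π_1 + π_2 = 1. From πP = π: π_1 · (1 − 9/14) + π_2 · 13/14 = π_1 ⇒ π_2 · 13/14 = π_1 · 9/14 ⇒ π_2/π_1 = (9/14)/(13/14) = 9/13. Together with π_1 + π_2 = 1:
  π_1 = (13/14)/(9/14 + 13/14) = (13/14)/(11/7) = 13/22,
  π_2 = (9/14)/(9/14 + 13/14) = (9/14)/(11/7) = 9/22.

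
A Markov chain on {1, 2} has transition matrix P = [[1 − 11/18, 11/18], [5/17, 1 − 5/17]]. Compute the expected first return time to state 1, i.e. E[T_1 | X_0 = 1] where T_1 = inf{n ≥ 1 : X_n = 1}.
E[T_1 | X_0 = 1] = 1/π_1 = 277/90

For an irreducible recurrent Markov chain with stationary distribution π, E[T_i | X_0 = i] = 1/π_i (Kac's formula). Here π_1 = (5/17)/(11/18 + 5/17) = (5/17)/(277/306) = 90/277, so E[T_1 | X_0 = 1] = 1/π_1 = (11/18 + 5/17)/(5/17) = (277/306)/(5/17) = 277/90.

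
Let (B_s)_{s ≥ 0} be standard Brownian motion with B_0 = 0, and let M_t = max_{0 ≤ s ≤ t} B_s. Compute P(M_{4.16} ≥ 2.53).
P(M_{4.16} ≥ 2.53) = 2·P(B_{4.16} ≥ 2.53) = 2(1 − Φ(2.53/√4.16)) ≈ 0.2148

By the reflection principle for Brownian motion, P(M_t ≥ a) = 2 · P(B_t ≥ a) for a ≥ 0. Since B_t ~ N(0, t), P(B_t ≥ 2.53) = 1 − Φ(2.53/√t) = 1 − Φ(2.53/√4.16) = 1 − Φ(1.2404). So
  P(M_{4.16} ≥ 2.53) = 2(1 − Φ(1.2404)) ≈ 0.2148.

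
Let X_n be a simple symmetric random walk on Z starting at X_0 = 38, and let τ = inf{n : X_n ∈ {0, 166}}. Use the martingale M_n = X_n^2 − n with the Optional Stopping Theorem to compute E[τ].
E[τ] = 4864

M_n = X_n^2 − n is a martingale (since E[X_{n+1}^2 | F_n] = X_n^2 + 1). By OST (τ has finite mean in a bounded region), E[M_τ] = E[M_0] = X_0^2 − 0 = 38^2 = 1444. Also E[M_τ] = E[X_τ^2] − E[τ]. The walk exits at 0 or 166, with P(hit 166 first) = 38/166, so E[X_τ^2] = 166^2 · 38/166 + 0 = 6308. Thus E[τ] = E[X_τ^2] − E[M_τ] = 6308 − 1444 = 4864 = 38(166 − 38) = 4864.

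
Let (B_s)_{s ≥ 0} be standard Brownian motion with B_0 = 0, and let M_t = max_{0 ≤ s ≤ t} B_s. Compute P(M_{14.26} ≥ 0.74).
P(M_{14.26} ≥ 0.74) = 2·P(B_{14.26} ≥ 0.74) = 2(1 − Φ(0.74/√14.26)) ≈ 0.8446

By the reflection principle for Brownian motion, P(M_t ≥ a) = 2 · P(B_t ≥ a) for a ≥ 0. Since B_t ~ N(0, t), P(B_t ≥ 0.74) = 1 − Φ(0.74/√t) = 1 − Φ(0.74/√14.26) = 1 − Φ(0.1960). So
  P(M_{14.26} ≥ 0.74) = 2(1 − Φ(0.1960)) ≈ 0.8446.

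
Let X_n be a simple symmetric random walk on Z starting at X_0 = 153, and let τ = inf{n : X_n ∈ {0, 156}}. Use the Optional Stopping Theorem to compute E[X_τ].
E[X_τ] = 153

X_n is a martingale and τ is a bounded-mean stopping time (indeed τ is finite a.s. with bounded expectation since the walk is in a bounded region). By the OST, E[X_τ] = E[X_0] = 153. Equivalently: E[X_τ] = 156 · P(hit 156 first) + 0 · P(hit 0 first) = 156 · (153/156) = 153.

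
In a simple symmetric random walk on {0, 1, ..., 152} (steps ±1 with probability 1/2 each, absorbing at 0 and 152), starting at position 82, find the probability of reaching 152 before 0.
P(hit 152 before 0) = 82/152 = 41/76

Let u_k = P(hit 152 before 0 | start at k). Then u_0 = 0, u_152 = 1, and u_k = u_{k-1}/2 + u_{k+1}/2 for 1 ≤ k ≤ 151. This harmonic recurrence is solved by u_k = k/152, giving u_82 = 82/152 = 41/76.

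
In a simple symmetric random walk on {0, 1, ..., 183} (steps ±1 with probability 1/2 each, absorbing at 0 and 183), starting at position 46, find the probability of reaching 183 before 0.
P(hit 183 before 0) = 46/183

Let u_k = P(hit 183 before 0 | start at k). Then u_0 = 0, u_183 = 1, and u_k = u_{k-1}/2 + u_{k+1}/2 for 1 ≤ k ≤ 182. This harmonic recurrence is solved by u_k = k/183, giving u_46 = 46/183.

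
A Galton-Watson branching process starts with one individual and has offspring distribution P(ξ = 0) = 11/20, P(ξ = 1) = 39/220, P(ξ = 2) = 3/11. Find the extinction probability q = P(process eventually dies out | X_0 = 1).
q = 1

Mean offspring μ = 0·11/20 + 1·39/220 + 2·3/11 = 159/220 ≤ 1. For μ ≤ 1 with offspring not concentrated at 1, the Galton-Watson process goes extinct almost surely, so q = 1.
(Algebraic check: The pgf is f(s) = 11/20 + 39/220·s + 3/11·s². The extinction probability q is the smallest fixed point of f in [0, 1]. Setting s = f(s):
  3/11·s² + (39/220 − 1)·s + 11/20 = 0
  3/11·s² − (11/20 + 3/11)·s + 11/20 = 0
which factors as (s − 1)·(3/11·s − 11/20) = 0, giving roots s = 1 and s = (11/20)/(3/11) = 121/60. Since 121/60 ≥ 1, the smallest root in [0, 1] is s = 1.)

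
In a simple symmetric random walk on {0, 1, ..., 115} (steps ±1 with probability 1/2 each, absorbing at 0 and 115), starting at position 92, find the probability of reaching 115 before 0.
P(hit 115 before 0) = 92/115 = 4/5

Let u_k = P(hit 115 before 0 | start at k). Then u_0 = 0, u_115 = 1, and u_k = u_{k-1}/2 + u_{k+1}/2 for 1 ≤ k ≤ 114. This harmonic recurrence is solved by u_k = k/115, giving u_92 = 92/115 = 4/5.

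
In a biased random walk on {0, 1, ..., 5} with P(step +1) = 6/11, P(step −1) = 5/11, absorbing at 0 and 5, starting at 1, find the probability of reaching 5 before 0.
P(hit 5 before 0) = (1 − (5/6)^1) / (1 − (5/6)^5) = 1296/4651

Let u_k denote P(reach 5 before 0 | start at k). Boundary: u_0 = 0, u_5 = 1. Recurrence: u_k = 6/11·u_{k+1} + 5/11·u_{k-1} for 1 ≤ k ≤ 4. Try u_k = A + B·r^k with r = q/p = (5/11)/(6/11) = 5/6. Substitution satisfies the recurrence; boundary conditions give:
  u_k = (1 − r^k) / (1 − r^N) = (1 − (5/6)^1) / (1 − (5/6)^5) = 1296/4651.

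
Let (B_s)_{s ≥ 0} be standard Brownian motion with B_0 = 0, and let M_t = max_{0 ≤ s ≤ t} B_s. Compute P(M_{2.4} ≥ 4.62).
P(M_{2.4} ≥ 4.62) = 2·P(B_{2.4} ≥ 4.62) = 2(1 − Φ(4.62/√2.4)) ≈ 0.0029

By the reflection principle for Brownian motion, P(M_t ≥ a) = 2 · P(B_t ≥ a) for a ≥ 0. Since B_t ~ N(0, t), P(B_t ≥ 4.62) = 1 − Φ(4.62/√t) = 1 − Φ(4.62/√2.4) = 1 − Φ(2.9822). So
  P(M_{2.4} ≥ 4.62) = 2(1 − Φ(2.9822)) ≈ 0.0029.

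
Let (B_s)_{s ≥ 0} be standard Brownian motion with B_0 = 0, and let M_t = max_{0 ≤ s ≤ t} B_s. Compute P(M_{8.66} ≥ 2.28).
P(M_{8.66} ≥ 2.28) = 2·P(B_{8.66} ≥ 2.28) = 2(1 − Φ(2.28/√8.66)) ≈ 0.4385

By the reflection principle for Brownian motion, P(M_t ≥ a) = 2 · P(B_t ≥ a) for a ≥ 0. Since B_t ~ N(0, t), P(B_t ≥ 2.28) = 1 − Φ(2.28/√t) = 1 − Φ(2.28/√8.66) = 1 − Φ(0.7748). So
  P(M_{8.66} ≥ 2.28) = 2(1 − Φ(0.7748)) ≈ 0.4385.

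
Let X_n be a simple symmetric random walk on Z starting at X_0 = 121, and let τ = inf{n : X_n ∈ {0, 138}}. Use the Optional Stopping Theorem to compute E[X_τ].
E[X_τ] = 121

X_n is a martingale and τ is a bounded-mean stopping time (indeed τ is finite a.s. with bounded expectation since the walk is in a bounded region). By the OST, E[X_τ] = E[X_0] = 121. Equivalently: E[X_τ] = 138 · P(hit 138 first) + 0 · P(hit 0 first) = 138 · (121/138) = 121.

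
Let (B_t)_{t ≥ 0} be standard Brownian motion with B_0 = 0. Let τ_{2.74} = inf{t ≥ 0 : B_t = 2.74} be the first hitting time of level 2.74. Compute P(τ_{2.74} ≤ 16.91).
P(τ_{2.74} ≤ 16.91) = 2(1 − Φ(2.74/√16.91)) = 2(1 − Φ(0.6663)) ≈ 0.5052

By the reflection principle for standard BM, P(τ_b ≤ t) = 2 · P(B_t ≥ b). Since B_t ~ N(0, t), P(B_t ≥ 2.74) = 1 − Φ(2.74/√t) = 1 − Φ(2.74/√16.91) = 1 − Φ(0.6663) ≈ 0.25261. Doubling: P(τ_{2.74} ≤ 16.91) ≈ 2 · 0.25261 = 0.50522 ≈ 0.5052.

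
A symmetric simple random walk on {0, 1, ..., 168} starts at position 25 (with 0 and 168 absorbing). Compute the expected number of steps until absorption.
E[τ | X_0 = 25] = 3575

Let v_k = E[τ | X_0 = k]. Boundary: v_0 = v_168 = 0. Recurrence: v_k = 1 + (v_{k-1} + v_{k+1})/2 for 1 ≤ k ≤ 167. The particular solution to v_k − (v_{k-1} + v_{k+1})/2 = 1 is v_k = −k^2. Adding homogeneous solution A + B k and matching boundaries gives v_k = k (168 − k). Substituting k = 25: v_25 = 25 · 143 = 3575.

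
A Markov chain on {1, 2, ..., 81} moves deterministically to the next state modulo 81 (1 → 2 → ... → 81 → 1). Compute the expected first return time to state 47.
E[T_47 | X_0 = 47] = 81

The chain cycles deterministically, so starting at state 47 it returns in exactly 81 steps. Equivalently, the stationary distribution is uniform π_j = 1/81 for every state j, so by Kac's formula E[T_47] = 1/π_47 = 81.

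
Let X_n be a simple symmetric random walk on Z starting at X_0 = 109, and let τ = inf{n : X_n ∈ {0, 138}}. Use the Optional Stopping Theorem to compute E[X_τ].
E[X_τ] = 109

X_n is a martingale and τ is a bounded-mean stopping time (indeed τ is finite a.s. with bounded expectation since the walk is in a bounded region). By the OST, E[X_τ] = E[X_0] = 109. Equivalently: E[X_τ] = 138 · P(hit 138 first) + 0 · P(hit 0 first) = 138 · (109/138) = 109.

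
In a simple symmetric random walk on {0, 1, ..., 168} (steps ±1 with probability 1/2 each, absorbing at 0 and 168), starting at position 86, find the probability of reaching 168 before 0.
P(hit 168 before 0) = 86/168 = 43/84

Let u_k = P(hit 168 before 0 | start at k). Then u_0 = 0, u_168 = 1, and u_k = u_{k-1}/2 + u_{k+1}/2 for 1 ≤ k ≤ 167. This harmonic recurrence is solved by u_k = k/168, giving u_86 = 86/168 = 43/84.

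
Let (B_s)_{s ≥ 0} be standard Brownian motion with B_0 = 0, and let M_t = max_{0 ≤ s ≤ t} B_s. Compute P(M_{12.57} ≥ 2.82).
P(M_{12.57} ≥ 2.82) = 2·P(B_{12.57} ≥ 2.82) = 2(1 − Φ(2.82/√12.57)) ≈ 0.4264

By the reflection principle for Brownian motion, P(M_t ≥ a) = 2 · P(B_t ≥ a) for a ≥ 0. Since B_t ~ N(0, t), P(B_t ≥ 2.82) = 1 − Φ(2.82/√t) = 1 − Φ(2.82/√12.57) = 1 − Φ(0.7954). So
  P(M_{12.57} ≥ 2.82) = 2(1 − Φ(0.7954)) ≈ 0.4264.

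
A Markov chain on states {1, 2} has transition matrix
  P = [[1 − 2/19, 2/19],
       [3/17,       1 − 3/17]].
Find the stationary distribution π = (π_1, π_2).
π_1 = 57/91, π_2 = 34/91

Solve πP = π with π_1 + π_2 = 1. From πP = π: π_1 · (1 − 2/19) + π_2 · 3/17 = π_1 ⇒ π_2 · 3/17 = π_1 · 2/19 ⇒ π_2/π_1 = (2/19)/(3/17) = 34/57. Together with π_1 + π_2 = 1:
  π_1 = (3/17)/(2/19 + 3/17) = (3/17)/(91/323) = 57/91,
  π_2 = (2/19)/(2/19 + 3/17) = (2/19)/(91/323) = 34/91.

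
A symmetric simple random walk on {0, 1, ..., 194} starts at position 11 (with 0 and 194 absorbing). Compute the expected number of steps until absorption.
E[τ | X_0 = 11] = 2013

Let v_k = E[τ | X_0 = k]. Boundary: v_0 = v_194 = 0. Recurrence: v_k = 1 + (v_{k-1} + v_{k+1})/2 for 1 ≤ k ≤ 193. The particular solution to v_k − (v_{k-1} + v_{k+1})/2 = 1 is v_k = −k^2. Adding homogeneous solution A + B k and matching boundaries gives v_k = k (194 − k). Substituting k = 11: v_11 = 11 · 183 = 2013.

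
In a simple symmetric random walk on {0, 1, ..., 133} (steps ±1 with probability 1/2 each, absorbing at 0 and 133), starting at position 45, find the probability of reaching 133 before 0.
P(hit 133 before 0) = 45/133

Let u_k = P(hit 133 before 0 | start at k). Then u_0 = 0, u_133 = 1, and u_k = u_{k-1}/2 + u_{k+1}/2 for 1 ≤ k ≤ 132. This harmonic recurrence is solved by u_k = k/133, giving u_45 = 45/133.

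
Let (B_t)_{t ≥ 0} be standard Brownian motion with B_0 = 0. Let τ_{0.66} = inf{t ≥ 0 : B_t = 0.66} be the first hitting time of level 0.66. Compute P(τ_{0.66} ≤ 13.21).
P(τ_{0.66} ≤ 13.21) = 2(1 − Φ(0.66/√13.21)) = 2(1 − Φ(0.1816)) ≈ 0.8559

By the reflection principle for standard BM, P(τ_b ≤ t) = 2 · P(B_t ≥ b). Since B_t ~ N(0, t), P(B_t ≥ 0.66) = 1 − Φ(0.66/√t) = 1 − Φ(0.66/√13.21) = 1 − Φ(0.1816) ≈ 0.42795. Doubling: P(τ_{0.66} ≤ 13.21) ≈ 2 · 0.42795 = 0.85590 ≈ 0.8559.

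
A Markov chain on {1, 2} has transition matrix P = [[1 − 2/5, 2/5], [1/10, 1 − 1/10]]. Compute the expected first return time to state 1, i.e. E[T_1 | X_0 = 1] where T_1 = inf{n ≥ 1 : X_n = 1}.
E[T_1 | X_0 = 1] = 1/π_1 = 5

For an irreducible recurrent Markov chain with stationary distribution π, E[T_i | X_0 = i] = 1/π_i (Kac's formula). Here π_1 = (1/10)/(2/5 + 1/10) = (1/10)/(1/2) = 1/5, so E[T_1 | X_0 = 1] = 1/π_1 = (2/5 + 1/10)/(1/10) = (1/2)/(1/10) = 5.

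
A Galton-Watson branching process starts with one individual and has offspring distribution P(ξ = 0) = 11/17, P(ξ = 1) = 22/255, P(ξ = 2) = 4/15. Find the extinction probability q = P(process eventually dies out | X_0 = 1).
q = 1

Mean offspring μ = 0·11/17 + 1·22/255 + 2·4/15 = 158/255 ≤ 1. For μ ≤ 1 with offspring not concentrated at 1, the Galton-Watson process goes extinct almost surely, so q = 1.
(Algebraic check: The pgf is f(s) = 11/17 + 22/255·s + 4/15·s². The extinction probability q is the smallest fixed point of f in [0, 1]. Setting s = f(s):
  4/15·s² + (22/255 − 1)·s + 11/17 = 0
  4/15·s² − (11/17 + 4/15)·s + 11/17 = 0
which factors as (s − 1)·(4/15·s − 11/17) = 0, giving roots s = 1 and s = (11/17)/(4/15) = 165/68. Since 165/68 ≥ 1, the smallest root in [0, 1] is s = 1.)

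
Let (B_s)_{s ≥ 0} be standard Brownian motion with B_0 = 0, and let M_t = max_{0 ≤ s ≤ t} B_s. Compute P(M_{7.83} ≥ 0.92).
P(M_{7.83} ≥ 0.92) = 2·P(B_{7.83} ≥ 0.92) = 2(1 − Φ(0.92/√7.83)) ≈ 0.7423

By the reflection principle for Brownian motion, P(M_t ≥ a) = 2 · P(B_t ≥ a) for a ≥ 0. Since B_t ~ N(0, t), P(B_t ≥ 0.92) = 1 − Φ(0.92/√t) = 1 − Φ(0.92/√7.83) = 1 − Φ(0.3288). So
  P(M_{7.83} ≥ 0.92) = 2(1 − Φ(0.3288)) ≈ 0.7423.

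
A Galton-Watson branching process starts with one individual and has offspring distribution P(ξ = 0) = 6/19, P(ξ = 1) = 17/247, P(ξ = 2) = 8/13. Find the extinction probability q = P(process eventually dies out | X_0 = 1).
q = 39/76

The pgf is f(s) = 6/19 + 17/247·s + 8/13·s². The extinction probability q is the smallest fixed point of f in [0, 1]. Setting s = f(s):
  8/13·s² + (17/247 − 1)·s + 6/19 = 0
  8/13·s² − (6/19 + 8/13)·s + 6/19 = 0
which factors as (s − 1)·(8/13·s − 6/19) = 0, giving roots s = 1 and s = (6/19)/(8/13) = 39/76.
Mean offspring μ = 17/247 + 2·8/13 = 321/247 > 1 (supercritical), so q < 1. The extinction probability is the smaller root: q = (6/19)/(8/13) = 39/76.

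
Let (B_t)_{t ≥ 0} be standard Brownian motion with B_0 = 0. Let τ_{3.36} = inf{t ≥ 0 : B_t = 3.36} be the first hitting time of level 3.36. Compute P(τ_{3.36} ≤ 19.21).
P(τ_{3.36} ≤ 19.21) = 2(1 − Φ(3.36/√19.21)) = 2(1 − Φ(0.7666)) ≈ 0.4433

By the reflection principle for standard BM, P(τ_b ≤ t) = 2 · P(B_t ≥ b). Since B_t ~ N(0, t), P(B_t ≥ 3.36) = 1 − Φ(3.36/√t) = 1 − Φ(3.36/√19.21) = 1 − Φ(0.7666) ≈ 0.22166. Doubling: P(τ_{3.36} ≤ 19.21) ≈ 2 · 0.22166 = 0.44332 ≈ 0.4433.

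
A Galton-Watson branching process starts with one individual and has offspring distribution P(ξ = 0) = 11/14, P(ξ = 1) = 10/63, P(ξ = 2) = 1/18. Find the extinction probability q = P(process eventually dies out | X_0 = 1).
q = 1

Mean offspring μ = 0·11/14 + 1·10/63 + 2·1/18 = 17/63 ≤ 1. For μ ≤ 1 with offspring not concentrated at 1, the Galton-Watson process goes extinct almost surely, so q = 1.
(Algebraic check: The pgf is f(s) = 11/14 + 10/63·s + 1/18·s². The extinction probability q is the smallest fixed point of f in [0, 1]. Setting s = f(s):
  1/18·s² + (10/63 − 1)·s + 11/14 = 0
  1/18·s² − (11/14 + 1/18)·s + 11/14 = 0
which factors as (s − 1)·(1/18·s − 11/14) = 0, giving roots s = 1 and s = (11/14)/(1/18) = 99/7. Since 99/7 ≥ 1, the smallest root in [0, 1] is s = 1.)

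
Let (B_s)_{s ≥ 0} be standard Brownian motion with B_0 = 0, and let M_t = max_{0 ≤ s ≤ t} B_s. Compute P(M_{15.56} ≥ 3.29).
P(M_{15.56} ≥ 3.29) = 2·P(B_{15.56} ≥ 3.29) = 2(1 − Φ(3.29/√15.56)) ≈ 0.4043

By the reflection principle for Brownian motion, P(M_t ≥ a) = 2 · P(B_t ≥ a) for a ≥ 0. Since B_t ~ N(0, t), P(B_t ≥ 3.29) = 1 − Φ(3.29/√t) = 1 − Φ(3.29/√15.56) = 1 − Φ(0.8340). So
  P(M_{15.56} ≥ 3.29) = 2(1 − Φ(0.8340)) ≈ 0.4043.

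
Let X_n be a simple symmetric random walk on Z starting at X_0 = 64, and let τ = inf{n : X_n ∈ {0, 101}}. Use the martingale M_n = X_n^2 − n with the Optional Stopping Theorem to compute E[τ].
E[τ] = 2368

M_n = X_n^2 − n is a martingale (since E[X_{n+1}^2 | F_n] = X_n^2 + 1). By OST (τ has finite mean in a bounded region), E[M_τ] = E[M_0] = X_0^2 − 0 = 64^2 = 4096. Also E[M_τ] = E[X_τ^2] − E[τ]. The walk exits at 0 or 101, with P(hit 101 first) = 64/101, so E[X_τ^2] = 101^2 · 64/101 + 0 = 6464. Thus E[τ] = E[X_τ^2] − E[M_τ] = 6464 − 4096 = 2368 = 64(101 − 64) = 2368.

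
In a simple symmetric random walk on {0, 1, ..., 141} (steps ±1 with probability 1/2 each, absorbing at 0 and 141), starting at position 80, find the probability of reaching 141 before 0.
P(hit 141 before 0) = 80/141

Let u_k = P(hit 141 before 0 | start at k). Then u_0 = 0, u_141 = 1, and u_k = u_{k-1}/2 + u_{k+1}/2 for 1 ≤ k ≤ 140. This harmonic recurrence is solved by u_k = k/141, giving u_80 = 80/141.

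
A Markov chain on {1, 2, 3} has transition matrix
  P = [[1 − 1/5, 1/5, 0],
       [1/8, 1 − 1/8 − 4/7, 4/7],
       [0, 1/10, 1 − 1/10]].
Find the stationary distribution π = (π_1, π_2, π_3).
π = (35/411, 56/411, 320/411)

This is a birth-death chain on three states, which satisfies detailed balance: π_1 · P_{12} = π_2 · P_{21} and π_2 · P_{23} = π_3 · P_{32}.
From π_1 · 1/5 = π_2 · 1/8: π_2/π_1 = (1/5)/(1/8) = 8/5.
From π_2 · 4/7 = π_3 · 1/10: π_3/π_2 = (4/7)/(1/10) = 40/7.
Take π_1 proportional to 1; then unnormalized π = (1, 8/5, 64/7). Normalize by dividing by the sum 411/35:
  π = (35/411, 56/411, 320/411).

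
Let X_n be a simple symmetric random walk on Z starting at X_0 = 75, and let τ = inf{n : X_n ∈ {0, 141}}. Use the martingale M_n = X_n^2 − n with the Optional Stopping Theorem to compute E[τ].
E[τ] = 4950

M_n = X_n^2 − n is a martingale (since E[X_{n+1}^2 | F_n] = X_n^2 + 1). By OST (τ has finite mean in a bounded region), E[M_τ] = E[M_0] = X_0^2 − 0 = 75^2 = 5625. Also E[M_τ] = E[X_τ^2] − E[τ]. The walk exits at 0 or 141, with P(hit 141 first) = 75/141, so E[X_τ^2] = 141^2 · 75/141 + 0 = 10575. Thus E[τ] = E[X_τ^2] − E[M_τ] = 10575 − 5625 = 4950 = 75(141 − 75) = 4950.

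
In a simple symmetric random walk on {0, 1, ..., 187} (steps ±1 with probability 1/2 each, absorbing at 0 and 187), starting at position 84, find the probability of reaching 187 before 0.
P(hit 187 before 0) = 84/187

Let u_k = P(hit 187 before 0 | start at k). Then u_0 = 0, u_187 = 1, and u_k = u_{k-1}/2 + u_{k+1}/2 for 1 ≤ k ≤ 186. This harmonic recurrence is solved by u_k = k/187, giving u_84 = 84/187.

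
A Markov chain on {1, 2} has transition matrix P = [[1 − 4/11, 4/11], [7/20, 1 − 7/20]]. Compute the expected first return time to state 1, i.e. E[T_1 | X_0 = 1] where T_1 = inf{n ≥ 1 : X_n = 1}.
E[T_1 | X_0 = 1] = 1/π_1 = 157/77

For an irreducible recurrent Markov chain with stationary distribution π, E[T_i | X_0 = i] = 1/π_i (Kac's formula). Here π_1 = (7/20)/(4/11 + 7/20) = (7/20)/(157/220) = 77/157, so E[T_1 | X_0 = 1] = 1/π_1 = (4/11 + 7/20)/(7/20) = (157/220)/(7/20) = 157/77.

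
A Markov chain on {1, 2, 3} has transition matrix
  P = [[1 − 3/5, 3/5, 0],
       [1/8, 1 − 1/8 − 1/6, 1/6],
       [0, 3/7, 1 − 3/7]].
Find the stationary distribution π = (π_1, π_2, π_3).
π = (3/23, 72/115, 28/115)

This is a birth-death chain on three states, which satisfies detailed balance: π_1 · P_{12} = π_2 · P_{21} and π_2 · P_{23} = π_3 · P_{32}.
From π_1 · 3/5 = π_2 · 1/8: π_2/π_1 = (3/5)/(1/8) = 24/5.
From π_2 · 1/6 = π_3 · 3/7: π_3/π_2 = (1/6)/(3/7) = 7/18.
Take π_1 proportional to 1; then unnormalized π = (1, 24/5, 28/15). Normalize by dividing by the sum 23/3:
  π = (3/23, 72/115, 28/115).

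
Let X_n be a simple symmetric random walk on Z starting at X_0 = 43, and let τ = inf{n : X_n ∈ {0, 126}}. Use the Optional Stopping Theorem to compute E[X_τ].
E[X_τ] = 43

X_n is a martingale and τ is a bounded-mean stopping time (indeed τ is finite a.s. with bounded expectation since the walk is in a bounded region). By the OST, E[X_τ] = E[X_0] = 43. Equivalently: E[X_τ] = 126 · P(hit 126 first) + 0 · P(hit 0 first) = 126 · (43/126) = 43.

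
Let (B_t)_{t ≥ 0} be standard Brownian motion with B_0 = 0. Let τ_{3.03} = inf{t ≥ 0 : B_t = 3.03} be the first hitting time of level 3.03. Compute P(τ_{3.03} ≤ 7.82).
P(τ_{3.03} ≤ 7.82) = 2(1 − Φ(3.03/√7.82)) = 2(1 − Φ(1.0835)) ≈ 0.2786

By the reflection principle for standard BM, P(τ_b ≤ t) = 2 · P(B_t ≥ b). Since B_t ~ N(0, t), P(B_t ≥ 3.03) = 1 − Φ(3.03/√t) = 1 − Φ(3.03/√7.82) = 1 − Φ(1.0835) ≈ 0.13929. Doubling: P(τ_{3.03} ≤ 7.82) ≈ 2 · 0.13929 = 0.27858 ≈ 0.2786.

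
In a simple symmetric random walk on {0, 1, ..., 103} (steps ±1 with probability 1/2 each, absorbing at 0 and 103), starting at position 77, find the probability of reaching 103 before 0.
P(hit 103 before 0) = 77/103

Let u_k = P(hit 103 before 0 | start at k). Then u_0 = 0, u_103 = 1, and u_k = u_{k-1}/2 + u_{k+1}/2 for 1 ≤ k ≤ 102. This harmonic recurrence is solved by u_k = k/103, giving u_77 = 77/103.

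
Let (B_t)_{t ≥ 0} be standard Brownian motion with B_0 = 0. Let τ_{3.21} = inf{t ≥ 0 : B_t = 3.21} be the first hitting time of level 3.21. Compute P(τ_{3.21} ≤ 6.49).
P(τ_{3.21} ≤ 6.49) = 2(1 − Φ(3.21/√6.49)) = 2(1 − Φ(1.2600)) ≈ 0.2077

By the reflection principle for standard BM, P(τ_b ≤ t) = 2 · P(B_t ≥ b). Since B_t ~ N(0, t), P(B_t ≥ 3.21) = 1 − Φ(3.21/√t) = 1 − Φ(3.21/√6.49) = 1 − Φ(1.2600) ≈ 0.10383. Doubling: P(τ_{3.21} ≤ 6.49) ≈ 2 · 0.10383 = 0.20766 ≈ 0.2077.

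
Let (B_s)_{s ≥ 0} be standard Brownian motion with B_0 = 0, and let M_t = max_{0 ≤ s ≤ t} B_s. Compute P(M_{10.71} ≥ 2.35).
P(M_{10.71} ≥ 2.35) = 2·P(B_{10.71} ≥ 2.35) = 2(1 − Φ(2.35/√10.71)) ≈ 0.4727

By the reflection principle for Brownian motion, P(M_t ≥ a) = 2 · P(B_t ≥ a) for a ≥ 0. Since B_t ~ N(0, t), P(B_t ≥ 2.35) = 1 − Φ(2.35/√t) = 1 − Φ(2.35/√10.71) = 1 − Φ(0.7181). So
  P(M_{10.71} ≥ 2.35) = 2(1 − Φ(0.7181)) ≈ 0.4727.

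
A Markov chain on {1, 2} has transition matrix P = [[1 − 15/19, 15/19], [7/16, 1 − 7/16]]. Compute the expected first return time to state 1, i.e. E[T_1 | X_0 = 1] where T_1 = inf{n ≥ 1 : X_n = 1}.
E[T_1 | X_0 = 1] = 1/π_1 = 373/133

For an irreducible recurrent Markov chain with stationary distribution π, E[T_i | X_0 = i] = 1/π_i (Kac's formula). Here π_1 = (7/16)/(15/19 + 7/16) = (7/16)/(373/304) = 133/373, so E[T_1 | X_0 = 1] = 1/π_1 = (15/19 + 7/16)/(7/16) = (373/304)/(7/16) = 373/133.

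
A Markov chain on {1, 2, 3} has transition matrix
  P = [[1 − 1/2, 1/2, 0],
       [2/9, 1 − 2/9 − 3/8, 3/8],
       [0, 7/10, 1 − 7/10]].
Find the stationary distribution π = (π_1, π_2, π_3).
π = (112/499, 252/499, 135/499)

This is a birth-death chain on three states, which satisfies detailed balance: π_1 · P_{12} = π_2 · P_{21} and π_2 · P_{23} = π_3 · P_{32}.
From π_1 · 1/2 = π_2 · 2/9: π_2/π_1 = (1/2)/(2/9) = 9/4.
From π_2 · 3/8 = π_3 · 7/10: π_3/π_2 = (3/8)/(7/10) = 15/28.
Take π_1 proportional to 1; then unnormalized π = (1, 9/4, 135/112). Normalize by dividing by the sum 499/112:
  π = (112/499, 252/499, 135/499).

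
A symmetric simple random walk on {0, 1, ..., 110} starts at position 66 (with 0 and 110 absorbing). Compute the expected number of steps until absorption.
E[τ | X_0 = 66] = 2904

Let v_k = E[τ | X_0 = k]. Boundary: v_0 = v_110 = 0. Recurrence: v_k = 1 + (v_{k-1} + v_{k+1})/2 for 1 ≤ k ≤ 109. The particular solution to v_k − (v_{k-1} + v_{k+1})/2 = 1 is v_k = −k^2. Adding homogeneous solution A + B k and matching boundaries gives v_k = k (110 − k). Substituting k = 66: v_66 = 66 · 44 = 2904.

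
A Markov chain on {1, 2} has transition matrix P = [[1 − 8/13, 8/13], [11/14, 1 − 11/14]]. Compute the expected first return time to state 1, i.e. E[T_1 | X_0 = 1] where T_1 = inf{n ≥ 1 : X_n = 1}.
E[T_1 | X_0 = 1] = 1/π_1 = 255/143

For an irreducible recurrent Markov chain with stationary distribution π, E[T_i | X_0 = i] = 1/π_i (Kac's formula). Here π_1 = (11/14)/(8/13 + 11/14) = (11/14)/(255/182) = 143/255, so E[T_1 | X_0 = 1] = 1/π_1 = (8/13 + 11/14)/(11/14) = (255/182)/(11/14) = 255/143.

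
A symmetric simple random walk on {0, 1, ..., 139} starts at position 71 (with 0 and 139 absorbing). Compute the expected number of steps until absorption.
E[τ | X_0 = 71] = 4828

Let v_k = E[τ | X_0 = k]. Boundary: v_0 = v_139 = 0. Recurrence: v_k = 1 + (v_{k-1} + v_{k+1})/2 for 1 ≤ k ≤ 138. The particular solution to v_k − (v_{k-1} + v_{k+1})/2 = 1 is v_k = −k^2. Adding homogeneous solution A + B k and matching boundaries gives v_k = k (139 − k). Substituting k = 71: v_71 = 71 · 68 = 4828.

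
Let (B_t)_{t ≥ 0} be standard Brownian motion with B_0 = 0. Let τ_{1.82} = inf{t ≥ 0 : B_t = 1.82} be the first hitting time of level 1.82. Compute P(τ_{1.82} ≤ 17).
P(τ_{1.82} ≤ 17) = 2(1 − Φ(1.82/√17)) = 2(1 − Φ(0.4414)) ≈ 0.6589

By the reflection principle for standard BM, P(τ_b ≤ t) = 2 · P(B_t ≥ b). Since B_t ~ N(0, t), P(B_t ≥ 1.82) = 1 − Φ(1.82/√t) = 1 − Φ(1.82/√17) = 1 − Φ(0.4414) ≈ 0.32946. Doubling: P(τ_{1.82} ≤ 17) ≈ 2 · 0.32946 = 0.65892 ≈ 0.6589.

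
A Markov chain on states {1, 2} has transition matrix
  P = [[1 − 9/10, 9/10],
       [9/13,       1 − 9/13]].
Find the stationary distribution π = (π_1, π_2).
π_1 = 10/23, π_2 = 13/23

Solve πP = π with π_1 + π_2 = 1. From πP = π: π_1 · (1 − 9/10) + π_2 · 9/13 = π_1 ⇒ π_2 · 9/13 = π_1 · 9/10 ⇒ π_2/π_1 = (9/10)/(9/13) = 13/10. Together with π_1 + π_2 = 1:
  π_1 = (9/13)/(9/10 + 9/13) = (9/13)/(207/130) = 10/23,
  π_2 = (9/10)/(9/10 + 9/13) = (9/10)/(207/130) = 13/23.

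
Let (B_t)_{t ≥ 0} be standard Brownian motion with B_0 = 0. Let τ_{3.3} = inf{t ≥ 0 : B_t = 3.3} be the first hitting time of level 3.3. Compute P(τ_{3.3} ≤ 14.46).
P(τ_{3.3} ≤ 14.46) = 2(1 − Φ(3.3/√14.46)) = 2(1 − Φ(0.8678)) ≈ 0.3855

By the reflection principle for standard BM, P(τ_b ≤ t) = 2 · P(B_t ≥ b). Since B_t ~ N(0, t), P(B_t ≥ 3.3) = 1 − Φ(3.3/√t) = 1 − Φ(3.3/√14.46) = 1 − Φ(0.8678) ≈ 0.19275. Doubling: P(τ_{3.3} ≤ 14.46) ≈ 2 · 0.19275 = 0.38550 ≈ 0.3855.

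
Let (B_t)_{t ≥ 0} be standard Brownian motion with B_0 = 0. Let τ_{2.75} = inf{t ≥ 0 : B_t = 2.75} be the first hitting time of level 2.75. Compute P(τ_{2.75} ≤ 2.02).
P(τ_{2.75} ≤ 2.02) = 2(1 − Φ(2.75/√2.02)) = 2(1 − Φ(1.9349)) ≈ 0.0530

By the reflection principle for standard BM, P(τ_b ≤ t) = 2 · P(B_t ≥ b). Since B_t ~ N(0, t), P(B_t ≥ 2.75) = 1 − Φ(2.75/√t) = 1 − Φ(2.75/√2.02) = 1 − Φ(1.9349) ≈ 0.02650. Doubling: P(τ_{2.75} ≤ 2.02) ≈ 2 · 0.02650 = 0.05300 ≈ 0.0530.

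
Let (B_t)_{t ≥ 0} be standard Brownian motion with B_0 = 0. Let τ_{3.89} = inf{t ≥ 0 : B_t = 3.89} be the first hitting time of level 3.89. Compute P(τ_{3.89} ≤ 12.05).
P(τ_{3.89} ≤ 12.05) = 2(1 − Φ(3.89/√12.05)) = 2(1 − Φ(1.1206)) ≈ 0.2625

By the reflection principle for standard BM, P(τ_b ≤ t) = 2 · P(B_t ≥ b). Since B_t ~ N(0, t), P(B_t ≥ 3.89) = 1 − Φ(3.89/√t) = 1 − Φ(3.89/√12.05) = 1 − Φ(1.1206) ≈ 0.13123. Doubling: P(τ_{3.89} ≤ 12.05) ≈ 2 · 0.13123 = 0.26246 ≈ 0.2625.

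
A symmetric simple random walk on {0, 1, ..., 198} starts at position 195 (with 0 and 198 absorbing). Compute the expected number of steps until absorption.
E[τ | X_0 = 195] = 585

Let v_k = E[τ | X_0 = k]. Boundary: v_0 = v_198 = 0. Recurrence: v_k = 1 + (v_{k-1} + v_{k+1})/2 for 1 ≤ k ≤ 197. The particular solution to v_k − (v_{k-1} + v_{k+1})/2 = 1 is v_k = −k^2. Adding homogeneous solution A + B k and matching boundaries gives v_k = k (198 − k). Substituting k = 195: v_195 = 195 · 3 = 585.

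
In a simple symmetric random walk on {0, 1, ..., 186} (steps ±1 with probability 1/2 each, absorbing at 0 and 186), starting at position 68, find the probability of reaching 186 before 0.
P(hit 186 before 0) = 68/186 = 34/93

Let u_k = P(hit 186 before 0 | start at k). Then u_0 = 0, u_186 = 1, and u_k = u_{k-1}/2 + u_{k+1}/2 for 1 ≤ k ≤ 185. This harmonic recurrence is solved by u_k = k/186, giving u_68 = 68/186 = 34/93.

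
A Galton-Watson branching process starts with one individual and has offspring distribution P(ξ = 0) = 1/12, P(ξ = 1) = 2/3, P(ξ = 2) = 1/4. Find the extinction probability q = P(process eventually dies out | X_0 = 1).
q = 1/3

The pgf is f(s) = 1/12 + 2/3·s + 1/4·s². The extinction probability q is the smallest fixed point of f in [0, 1]. Setting s = f(s):
  1/4·s² + (2/3 − 1)·s + 1/12 = 0
  1/4·s² − (1/12 + 1/4)·s + 1/12 = 0
which factors as (s − 1)·(1/4·s − 1/12) = 0, giving roots s = 1 and s = (1/12)/(1/4) = 1/3.
Mean offspring μ = 2/3 + 2·1/4 = 7/6 > 1 (supercritical), so q < 1. The extinction probability is the smaller root: q = (1/12)/(1/4) = 1/3.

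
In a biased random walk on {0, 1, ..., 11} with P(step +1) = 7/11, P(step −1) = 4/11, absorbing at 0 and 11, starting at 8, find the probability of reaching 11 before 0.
P(hit 11 before 0) = (1 − (4/7)^8) / (1 − (4/7)^11) = 651615965/657710813

Let u_k denote P(reach 11 before 0 | start at k). Boundary: u_0 = 0, u_11 = 1. Recurrence: u_k = 7/11·u_{k+1} + 4/11·u_{k-1} for 1 ≤ k ≤ 10. Try u_k = A + B·r^k with r = q/p = (4/11)/(7/11) = 4/7. Substitution satisfies the recurrence; boundary conditions give:
  u_k = (1 − r^k) / (1 − r^N) = (1 − (4/7)^8) / (1 − (4/7)^11) = 651615965/657710813.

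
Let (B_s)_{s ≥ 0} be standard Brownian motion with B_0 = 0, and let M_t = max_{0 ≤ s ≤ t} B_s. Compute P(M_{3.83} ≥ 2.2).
P(M_{3.83} ≥ 2.2) = 2·P(B_{3.83} ≥ 2.2) = 2(1 − Φ(2.2/√3.83)) ≈ 0.2610

By the reflection principle for Brownian motion, P(M_t ≥ a) = 2 · P(B_t ≥ a) for a ≥ 0. Since B_t ~ N(0, t), P(B_t ≥ 2.2) = 1 − Φ(2.2/√t) = 1 − Φ(2.2/√3.83) = 1 − Φ(1.1241). So
  P(M_{3.83} ≥ 2.2) = 2(1 − Φ(1.1241)) ≈ 0.2610.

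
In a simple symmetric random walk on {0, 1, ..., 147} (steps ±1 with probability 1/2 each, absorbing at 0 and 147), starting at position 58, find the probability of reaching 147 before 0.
P(hit 147 before 0) = 58/147

Let u_k = P(hit 147 before 0 | start at k). Then u_0 = 0, u_147 = 1, and u_k = u_{k-1}/2 + u_{k+1}/2 for 1 ≤ k ≤ 146. This harmonic recurrence is solved by u_k = k/147, giving u_58 = 58/147.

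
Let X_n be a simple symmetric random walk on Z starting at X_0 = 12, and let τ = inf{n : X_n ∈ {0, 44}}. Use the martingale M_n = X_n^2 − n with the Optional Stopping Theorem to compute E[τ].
E[τ] = 384

M_n = X_n^2 − n is a martingale (since E[X_{n+1}^2 | F_n] = X_n^2 + 1). By OST (τ has finite mean in a bounded region), E[M_τ] = E[M_0] = X_0^2 − 0 = 12^2 = 144. Also E[M_τ] = E[X_τ^2] − E[τ]. The walk exits at 0 or 44, with P(hit 44 first) = 12/44, so E[X_τ^2] = 44^2 · 12/44 + 0 = 528. Thus E[τ] = E[X_τ^2] − E[M_τ] = 528 − 144 = 384 = 12(44 − 12) = 384.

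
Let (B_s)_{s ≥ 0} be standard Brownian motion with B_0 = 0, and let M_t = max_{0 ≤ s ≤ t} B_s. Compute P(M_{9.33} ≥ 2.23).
P(M_{9.33} ≥ 2.23) = 2·P(B_{9.33} ≥ 2.23) = 2(1 − Φ(2.23/√9.33)) ≈ 0.4653

By the reflection principle for Brownian motion, P(M_t ≥ a) = 2 · P(B_t ≥ a) for a ≥ 0. Since B_t ~ N(0, t), P(B_t ≥ 2.23) = 1 − Φ(2.23/√t) = 1 − Φ(2.23/√9.33) = 1 − Φ(0.7301). So
  P(M_{9.33} ≥ 2.23) = 2(1 − Φ(0.7301)) ≈ 0.4653.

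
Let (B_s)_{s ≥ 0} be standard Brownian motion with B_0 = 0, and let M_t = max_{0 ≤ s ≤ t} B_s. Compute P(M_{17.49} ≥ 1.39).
P(M_{17.49} ≥ 1.39) = 2·P(B_{17.49} ≥ 1.39) = 2(1 − Φ(1.39/√17.49)) ≈ 0.7396

By the reflection principle for Brownian motion, P(M_t ≥ a) = 2 · P(B_t ≥ a) for a ≥ 0. Since B_t ~ N(0, t), P(B_t ≥ 1.39) = 1 − Φ(1.39/√t) = 1 − Φ(1.39/√17.49) = 1 − Φ(0.3324). So
  P(M_{17.49} ≥ 1.39) = 2(1 − Φ(0.3324)) ≈ 0.7396.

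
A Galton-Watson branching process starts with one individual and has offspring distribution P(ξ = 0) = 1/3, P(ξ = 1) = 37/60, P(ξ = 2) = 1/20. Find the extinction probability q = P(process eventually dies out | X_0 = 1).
q = 1

Mean offspring μ = 0·1/3 + 1·37/60 + 2·1/20 = 43/60 ≤ 1. For μ ≤ 1 with offspring not concentrated at 1, the Galton-Watson process goes extinct almost surely, so q = 1.
(Algebraic check: The pgf is f(s) = 1/3 + 37/60·s + 1/20·s². The extinction probability q is the smallest fixed point of f in [0, 1]. Setting s = f(s):
  1/20·s² + (37/60 − 1)·s + 1/3 = 0
  1/20·s² − (1/3 + 1/20)·s + 1/3 = 0
which factors as (s − 1)·(1/20·s − 1/3) = 0, giving roots s = 1 and s = (1/3)/(1/20) = 20/3. Since 20/3 ≥ 1, the smallest root in [0, 1] is s = 1.)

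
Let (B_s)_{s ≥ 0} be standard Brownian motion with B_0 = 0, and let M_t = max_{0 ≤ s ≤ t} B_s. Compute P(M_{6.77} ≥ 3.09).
P(M_{6.77} ≥ 3.09) = 2·P(B_{6.77} ≥ 3.09) = 2(1 − Φ(3.09/√6.77)) ≈ 0.2350

By the reflection principle for Brownian motion, P(M_t ≥ a) = 2 · P(B_t ≥ a) for a ≥ 0. Since B_t ~ N(0, t), P(B_t ≥ 3.09) = 1 − Φ(3.09/√t) = 1 − Φ(3.09/√6.77) = 1 − Φ(1.1876). So
  P(M_{6.77} ≥ 3.09) = 2(1 − Φ(1.1876)) ≈ 0.2350.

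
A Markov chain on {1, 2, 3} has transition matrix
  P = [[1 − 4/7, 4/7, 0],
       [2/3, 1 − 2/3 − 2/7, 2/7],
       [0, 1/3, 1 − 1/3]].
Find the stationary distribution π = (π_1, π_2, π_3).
π = (49/127, 42/127, 36/127)

This is a birth-death chain on three states, which satisfies detailed balance: π_1 · P_{12} = π_2 · P_{21} and π_2 · P_{23} = π_3 · P_{32}.
From π_1 · 4/7 = π_2 · 2/3: π_2/π_1 = (4/7)/(2/3) = 6/7.
From π_2 · 2/7 = π_3 · 1/3: π_3/π_2 = (2/7)/(1/3) = 6/7.
Take π_1 proportional to 1; then unnormalized π = (1, 6/7, 36/49). Normalize by dividing by the sum 127/49:
  π = (49/127, 42/127, 36/127).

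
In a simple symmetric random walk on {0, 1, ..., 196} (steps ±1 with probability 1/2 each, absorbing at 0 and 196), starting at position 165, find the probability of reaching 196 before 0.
P(hit 196 before 0) = 165/196

Let u_k = P(hit 196 before 0 | start at k). Then u_0 = 0, u_196 = 1, and u_k = u_{k-1}/2 + u_{k+1}/2 for 1 ≤ k ≤ 195. This harmonic recurrence is solved by u_k = k/196, giving u_165 = 165/196.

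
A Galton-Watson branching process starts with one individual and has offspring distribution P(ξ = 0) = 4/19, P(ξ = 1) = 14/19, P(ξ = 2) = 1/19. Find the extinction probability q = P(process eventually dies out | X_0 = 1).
q = 1

Mean offspring μ = 0·4/19 + 1·14/19 + 2·1/19 = 16/19 ≤ 1. For μ ≤ 1 with offspring not concentrated at 1, the Galton-Watson process goes extinct almost surely, so q = 1.
(Algebraic check: The pgf is f(s) = 4/19 + 14/19·s + 1/19·s². The extinction probability q is the smallest fixed point of f in [0, 1]. Setting s = f(s):
  1/19·s² + (14/19 − 1)·s + 4/19 = 0
  1/19·s² − (4/19 + 1/19)·s + 4/19 = 0
which factors as (s − 1)·(1/19·s − 4/19) = 0, giving roots s = 1 and s = (4/19)/(1/19) = 4. Since 4 ≥ 1, the smallest root in [0, 1] is s = 1.)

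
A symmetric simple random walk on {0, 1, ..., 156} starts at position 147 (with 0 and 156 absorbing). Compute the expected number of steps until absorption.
E[τ | X_0 = 147] = 1323

Let v_k = E[τ | X_0 = k]. Boundary: v_0 = v_156 = 0. Recurrence: v_k = 1 + (v_{k-1} + v_{k+1})/2 for 1 ≤ k ≤ 155. The particular solution to v_k − (v_{k-1} + v_{k+1})/2 = 1 is v_k = −k^2. Adding homogeneous solution A + B k and matching boundaries gives v_k = k (156 − k). Substituting k = 147: v_147 = 147 · 9 = 1323.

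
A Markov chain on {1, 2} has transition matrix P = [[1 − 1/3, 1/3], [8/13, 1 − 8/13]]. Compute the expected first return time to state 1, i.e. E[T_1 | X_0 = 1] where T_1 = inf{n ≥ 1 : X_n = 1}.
E[T_1 | X_0 = 1] = 1/π_1 = 37/24

For an irreducible recurrent Markov chain with stationary distribution π, E[T_i | X_0 = i] = 1/π_i (Kac's formula). Here π_1 = (8/13)/(1/3 + 8/13) = (8/13)/(37/39) = 24/37, so E[T_1 | X_0 = 1] = 1/π_1 = (1/3 + 8/13)/(8/13) = (37/39)/(8/13) = 37/24.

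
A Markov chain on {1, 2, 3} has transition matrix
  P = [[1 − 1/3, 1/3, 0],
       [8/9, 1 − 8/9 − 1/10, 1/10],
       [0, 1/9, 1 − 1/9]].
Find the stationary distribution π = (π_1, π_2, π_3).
π = (80/137, 30/137, 27/137)

This is a birth-death chain on three states, which satisfies detailed balance: π_1 · P_{12} = π_2 · P_{21} and π_2 · P_{23} = π_3 · P_{32}.
From π_1 · 1/3 = π_2 · 8/9: π_2/π_1 = (1/3)/(8/9) = 3/8.
From π_2 · 1/10 = π_3 · 1/9: π_3/π_2 = (1/10)/(1/9) = 9/10.
Take π_1 proportional to 1; then unnormalized π = (1, 3/8, 27/80). Normalize by dividing by the sum 137/80:
  π = (80/137, 30/137, 27/137).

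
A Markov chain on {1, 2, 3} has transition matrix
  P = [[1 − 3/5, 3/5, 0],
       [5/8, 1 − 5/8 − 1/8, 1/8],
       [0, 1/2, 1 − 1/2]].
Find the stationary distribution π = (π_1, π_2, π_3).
π = (5/11, 24/55, 6/55)

This is a birth-death chain on three states, which satisfies detailed balance: π_1 · P_{12} = π_2 · P_{21} and π_2 · P_{23} = π_3 · P_{32}.
From π_1 · 3/5 = π_2 · 5/8: π_2/π_1 = (3/5)/(5/8) = 24/25.
From π_2 · 1/8 = π_3 · 1/2: π_3/π_2 = (1/8)/(1/2) = 1/4.
Take π_1 proportional to 1; then unnormalized π = (1, 24/25, 6/25). Normalize by dividing by the sum 11/5:
  π = (5/11, 24/55, 6/55).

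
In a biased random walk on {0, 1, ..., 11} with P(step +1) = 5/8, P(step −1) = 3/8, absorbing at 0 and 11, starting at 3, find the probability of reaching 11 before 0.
P(hit 11 before 0) = (1 − (3/5)^3) / (1 − (3/5)^11) = 19140625/24325489

Let u_k denote P(reach 11 before 0 | start at k). Boundary: u_0 = 0, u_11 = 1. Recurrence: u_k = 5/8·u_{k+1} + 3/8·u_{k-1} for 1 ≤ k ≤ 10. Try u_k = A + B·r^k with r = q/p = (3/8)/(5/8) = 3/5. Substitution satisfies the recurrence; boundary conditions give:
  u_k = (1 − r^k) / (1 − r^N) = (1 − (3/5)^3) / (1 − (3/5)^11) = 19140625/24325489.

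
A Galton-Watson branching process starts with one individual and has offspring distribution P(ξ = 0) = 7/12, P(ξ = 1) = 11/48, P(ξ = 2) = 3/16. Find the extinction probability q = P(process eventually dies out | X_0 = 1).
q = 1

Mean offspring μ = 0·7/12 + 1·11/48 + 2·3/16 = 29/48 ≤ 1. For μ ≤ 1 with offspring not concentrated at 1, the Galton-Watson process goes extinct almost surely, so q = 1.
(Algebraic check: The pgf is f(s) = 7/12 + 11/48·s + 3/16·s². The extinction probability q is the smallest fixed point of f in [0, 1]. Setting s = f(s):
  3/16·s² + (11/48 − 1)·s + 7/12 = 0
  3/16·s² − (7/12 + 3/16)·s + 7/12 = 0
which factors as (s − 1)·(3/16·s − 7/12) = 0, giving roots s = 1 and s = (7/12)/(3/16) = 28/9. Since 28/9 ≥ 1, the smallest root in [0, 1] is s = 1.)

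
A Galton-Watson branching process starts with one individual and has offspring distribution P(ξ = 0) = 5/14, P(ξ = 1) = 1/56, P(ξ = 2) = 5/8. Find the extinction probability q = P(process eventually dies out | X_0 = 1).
q = 4/7

The pgf is f(s) = 5/14 + 1/56·s + 5/8·s². The extinction probability q is the smallest fixed point of f in [0, 1]. Setting s = f(s):
  5/8·s² + (1/56 − 1)·s + 5/14 = 0
  5/8·s² − (5/14 + 5/8)·s + 5/14 = 0
which factors as (s − 1)·(5/8·s − 5/14) = 0, giving roots s = 1 and s = (5/14)/(5/8) = 4/7.
Mean offspring μ = 1/56 + 2·5/8 = 71/56 > 1 (supercritical), so q < 1. The extinction probability is the smaller root: q = (5/14)/(5/8) = 4/7.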